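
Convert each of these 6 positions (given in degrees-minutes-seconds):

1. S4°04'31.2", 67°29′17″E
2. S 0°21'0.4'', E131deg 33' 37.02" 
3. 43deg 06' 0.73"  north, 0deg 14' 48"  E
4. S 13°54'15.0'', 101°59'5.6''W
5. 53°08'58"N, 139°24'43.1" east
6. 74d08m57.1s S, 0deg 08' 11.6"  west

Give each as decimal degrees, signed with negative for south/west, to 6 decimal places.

1. -4.075333, 67.488056
2. -0.350111, 131.560283
3. 43.100203, 0.246667
4. -13.904167, -101.984889
5. 53.149444, 139.411972
6. -74.149194, -0.136556

Point 1:
  Lat: 4 + 4/60 + 31.2/3600 = 4.0753333
  S ⇒ negate
  λ: 29′ + 17″ = 29.28333′; 67 + 29.28333/60 = 67.4880556
  E → positive
Point 2:
  Lat: 0 + 21/60 + 0.4/3600 = 0.3501111
  S ⇒ negate
  λ: 131 + 33/60 + 37.02/3600 = 131.5602833
  E ⇒ keep positive
Point 3:
  φ: 43° + 6/60 + 0.73/3600 = 43 + 0.100000 + 0.000203 = 43.1002028
  N ⇒ keep positive
  λ: 14′ + 48″ = 14.80000′; 0 + 14.80000/60 = 0.2466667
  E ⇒ keep positive
Point 4:
  φ: 13° + 54/60 + 15/3600 = 13 + 0.900000 + 0.004167 = 13.9041667
  hemisphere S, so the sign is −
  Longitude: 101 + 59/60 + 5.6/3600 = 101.9848889
  hemisphere W, so the sign is −
Point 5:
  Lat: 8′ + 58″ = 8.96667′; 53 + 8.96667/60 = 53.1494444
  N ⇒ keep positive
  Lon: 24′ + 43.1″ = 24.71833′; 139 + 24.71833/60 = 139.4119722
  E → positive
Point 6:
  φ: 74 + 8/60 + 57.1/3600 = 74.1491944
  S → negative
  Longitude: 0 + 8/60 + 11.6/3600 = 0.1365556
  W → negative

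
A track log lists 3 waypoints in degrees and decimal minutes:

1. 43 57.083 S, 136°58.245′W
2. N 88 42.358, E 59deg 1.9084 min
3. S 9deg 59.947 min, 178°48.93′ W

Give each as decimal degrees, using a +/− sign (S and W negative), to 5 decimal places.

Point 1:
  Latitude: 43 + 57.083/60 = 43.951383
  S → negative
  Longitude: 136 + 58.245/60 = 136.970750
  W → negative
Point 2:
  Lat: 42.358′ = 0.705967°; total 88.705967
  N ⇒ keep positive
  Longitude: 1.9084′ = 0.031807°; total 59.031807
  E → positive
Point 3:
  Latitude: 59.947′ = 0.999117°; total 9.999117
  S ⇒ negate
  λ: 178 + 48.93/60 = 178.815500
  W ⇒ negate

1. -43.95138, -136.97075
2. 88.70597, 59.03181
3. -9.99912, -178.81550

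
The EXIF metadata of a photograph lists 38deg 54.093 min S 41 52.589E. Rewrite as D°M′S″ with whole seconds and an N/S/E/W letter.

38°54′6″ S, 41°52′35″ E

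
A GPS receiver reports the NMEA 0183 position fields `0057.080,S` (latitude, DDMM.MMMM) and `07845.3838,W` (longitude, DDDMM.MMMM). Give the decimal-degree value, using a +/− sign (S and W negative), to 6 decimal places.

-0.951333, -78.756397

Latitude: split at 2 digits → 00° and 57.08′; 0 + 57.08/60 = 0.9513333
S → negative
Longitude: split at 3 digits → 078° and 45.3838′; 78 + 45.3838/60 = 78.7563967
W ⇒ negate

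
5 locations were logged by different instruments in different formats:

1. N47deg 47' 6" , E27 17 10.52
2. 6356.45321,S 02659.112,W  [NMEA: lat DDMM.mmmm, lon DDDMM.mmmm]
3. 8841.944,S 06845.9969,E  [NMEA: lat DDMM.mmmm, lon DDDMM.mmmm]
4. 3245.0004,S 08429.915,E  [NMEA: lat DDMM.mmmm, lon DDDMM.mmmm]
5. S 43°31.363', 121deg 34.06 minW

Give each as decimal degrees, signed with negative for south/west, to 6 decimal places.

1. 47.785000, 27.286256
2. -63.940887, -26.985200
3. -88.699067, 68.766615
4. -32.750007, 84.498583
5. -43.522717, -121.567667

Point 1:
  Lat: 47 + 47/60 + 6/3600 = 47.7850000
  N → positive
  Lon: 17′ + 10.52″ = 17.17533′; 27 + 17.17533/60 = 27.2862556
  E → positive
Point 2:
  φ: degrees = first 2 digits = 63, minutes = 56.45321; 63 + 56.45321/60 = 63.9408868
  hemisphere S, so the sign is −
  λ: degrees = first 3 digits = 26, minutes = 59.112; 26 + 59.112/60 = 26.9852000
  W ⇒ negate
Point 3:
  Latitude: split at 2 digits → 88° and 41.944′; 88 + 41.944/60 = 88.6990667
  hemisphere S, so the sign is −
  Lon: degrees = first 3 digits = 68, minutes = 45.9969; 68 + 45.9969/60 = 68.7666150
  E ⇒ keep positive
Point 4:
  Lat: degrees = first 2 digits = 32, minutes = 45.0004; 32 + 45.0004/60 = 32.7500067
  S → negative
  Longitude: split at 3 digits → 084° and 29.915′; 84 + 29.915/60 = 84.4985833
  E ⇒ keep positive
Point 5:
  Latitude: 43 + 31.363/60 = 43.5227167
  S → negative
  Lon: 34.06′ = 0.567667°; total 121.5676667
  W → negative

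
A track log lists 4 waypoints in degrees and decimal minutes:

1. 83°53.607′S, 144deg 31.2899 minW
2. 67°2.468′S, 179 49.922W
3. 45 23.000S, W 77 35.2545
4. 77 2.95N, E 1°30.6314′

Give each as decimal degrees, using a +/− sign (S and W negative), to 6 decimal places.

1. -83.893450, -144.521498
2. -67.041133, -179.832033
3. -45.383333, -77.587575
4. 77.049167, 1.510523

Point 1:
  φ: 83 + 53.607/60 = 83.8934500
  hemisphere S, so the sign is −
  λ: 144 + 31.2899/60 = 144.5214983
  W ⇒ negate
Point 2:
  Lat: 2.468′ = 0.041133°; total 67.0411333
  S ⇒ negate
  λ: 49.922′ = 0.832033°; total 179.8320333
  W → negative
Point 3:
  Lat: 45 + 23/60 = 45.3833333
  hemisphere S, so the sign is −
  Longitude: 35.2545′ = 0.587575°; total 77.5875750
  W → negative
Point 4:
  φ: 77 + 2.95/60 = 77.0491667
  N → positive
  λ: 1 + 30.6314/60 = 1.5105233
  E ⇒ keep positive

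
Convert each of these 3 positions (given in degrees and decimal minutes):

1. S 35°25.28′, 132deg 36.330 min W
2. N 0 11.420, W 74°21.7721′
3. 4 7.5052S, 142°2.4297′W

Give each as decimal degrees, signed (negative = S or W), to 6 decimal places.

1. -35.421333, -132.605500
2. 0.190333, -74.362868
3. -4.125087, -142.040495

Point 1:
  Latitude: 35 + 25.28/60 = 35.4213333
  hemisphere S, so the sign is −
  Lon: 36.33′ = 0.605500°; total 132.6055000
  W → negative
Point 2:
  Latitude: 0 + 11.42/60 = 0.1903333
  N → positive
  λ: 74 + 21.7721/60 = 74.3628683
  W ⇒ negate
Point 3:
  Latitude: 4 + 7.5052/60 = 4.1250867
  S ⇒ negate
  Longitude: 142 + 2.4297/60 = 142.0404950
  hemisphere W, so the sign is −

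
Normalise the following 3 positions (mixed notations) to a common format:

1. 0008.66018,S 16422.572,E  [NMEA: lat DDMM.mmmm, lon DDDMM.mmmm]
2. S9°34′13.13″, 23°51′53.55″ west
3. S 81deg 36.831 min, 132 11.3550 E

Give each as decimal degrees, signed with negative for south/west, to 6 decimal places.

Point 1:
  Lat: split at 2 digits → 00° and 8.66018′; 0 + 8.66018/60 = 0.1443363
  S → negative
  Lon: degrees = first 3 digits = 164, minutes = 22.572; 164 + 22.572/60 = 164.3762000
  E ⇒ keep positive
Point 2:
  Lat: 9° + 34/60 + 13.13/3600 = 9 + 0.566667 + 0.003647 = 9.5703139
  hemisphere S, so the sign is −
  λ: 51′ + 53.55″ = 51.89250′; 23 + 51.89250/60 = 23.8648750
  W ⇒ negate
Point 3:
  φ: 81 + 36.831/60 = 81.6138500
  S → negative
  λ: 132 + 11.355/60 = 132.1892500
  E ⇒ keep positive

1. -0.144336, 164.376200
2. -9.570314, -23.864875
3. -81.613850, 132.189250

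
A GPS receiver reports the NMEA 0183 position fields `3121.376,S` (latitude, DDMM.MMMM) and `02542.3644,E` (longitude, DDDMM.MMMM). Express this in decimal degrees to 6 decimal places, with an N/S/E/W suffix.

Latitude: degrees = first 2 digits = 31, minutes = 21.376; 31 + 21.376/60 = 31.3562667
λ: split at 3 digits → 025° and 42.3644′; 25 + 42.3644/60 = 25.7060733

31.356267° S, 25.706073° E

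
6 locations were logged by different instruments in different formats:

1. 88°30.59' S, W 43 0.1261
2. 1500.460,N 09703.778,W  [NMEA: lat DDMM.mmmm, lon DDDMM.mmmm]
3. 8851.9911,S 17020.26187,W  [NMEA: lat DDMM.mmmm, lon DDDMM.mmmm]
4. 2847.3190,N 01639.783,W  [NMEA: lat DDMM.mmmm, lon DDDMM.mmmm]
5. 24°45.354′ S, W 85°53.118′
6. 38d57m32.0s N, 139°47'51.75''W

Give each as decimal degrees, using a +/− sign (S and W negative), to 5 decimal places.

Point 1:
  Lat: 30.59′ = 0.509833°; total 88.509833
  S ⇒ negate
  λ: 43 + 0.1261/60 = 43.002102
  W → negative
Point 2:
  Lat: split at 2 digits → 15° and 0.46′; 15 + 0.46/60 = 15.007667
  N → positive
  Longitude: split at 3 digits → 097° and 3.778′; 97 + 3.778/60 = 97.062967
  W → negative
Point 3:
  φ: split at 2 digits → 88° and 51.9911′; 88 + 51.9911/60 = 88.866518
  S → negative
  Longitude: degrees = first 3 digits = 170, minutes = 20.26187; 170 + 20.26187/60 = 170.337698
  W ⇒ negate
Point 4:
  φ: degrees = first 2 digits = 28, minutes = 47.319; 28 + 47.319/60 = 28.788650
  N → positive
  Longitude: split at 3 digits → 016° and 39.783′; 16 + 39.783/60 = 16.663050
  hemisphere W, so the sign is −
Point 5:
  Latitude: 45.354′ = 0.755900°; total 24.755900
  S → negative
  Lon: 53.118′ = 0.885300°; total 85.885300
  hemisphere W, so the sign is −
Point 6:
  φ: 38 + 57/60 + 32/3600 = 38.958889
  N ⇒ keep positive
  λ: 47′ + 51.75″ = 47.86250′; 139 + 47.86250/60 = 139.797708
  W ⇒ negate

1. -88.50983, -43.00210
2. 15.00767, -97.06297
3. -88.86652, -170.33770
4. 28.78865, -16.66305
5. -24.75590, -85.88530
6. 38.95889, -139.79771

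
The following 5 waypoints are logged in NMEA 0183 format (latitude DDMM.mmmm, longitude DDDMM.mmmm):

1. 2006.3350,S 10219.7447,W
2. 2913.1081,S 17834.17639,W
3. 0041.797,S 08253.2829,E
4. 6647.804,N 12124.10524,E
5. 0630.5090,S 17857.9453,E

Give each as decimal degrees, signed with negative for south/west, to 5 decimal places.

Point 1:
  φ: split at 2 digits → 20° and 6.335′; 20 + 6.335/60 = 20.105583
  hemisphere S, so the sign is −
  Longitude: split at 3 digits → 102° and 19.7447′; 102 + 19.7447/60 = 102.329078
  hemisphere W, so the sign is −
Point 2:
  φ: degrees = first 2 digits = 29, minutes = 13.1081; 29 + 13.1081/60 = 29.218468
  S → negative
  Longitude: degrees = first 3 digits = 178, minutes = 34.17639; 178 + 34.17639/60 = 178.569607
  W ⇒ negate
Point 3:
  Lat: split at 2 digits → 00° and 41.797′; 0 + 41.797/60 = 0.696617
  S → negative
  Longitude: split at 3 digits → 082° and 53.2829′; 82 + 53.2829/60 = 82.888048
  E → positive
Point 4:
  Latitude: split at 2 digits → 66° and 47.804′; 66 + 47.804/60 = 66.796733
  N → positive
  Longitude: degrees = first 3 digits = 121, minutes = 24.10524; 121 + 24.10524/60 = 121.401754
  E ⇒ keep positive
Point 5:
  φ: split at 2 digits → 06° and 30.509′; 6 + 30.509/60 = 6.508483
  hemisphere S, so the sign is −
  λ: split at 3 digits → 178° and 57.9453′; 178 + 57.9453/60 = 178.965755
  E ⇒ keep positive

1. -20.10558, -102.32908
2. -29.21847, -178.56961
3. -0.69662, 82.88805
4. 66.79673, 121.40175
5. -6.50848, 178.96576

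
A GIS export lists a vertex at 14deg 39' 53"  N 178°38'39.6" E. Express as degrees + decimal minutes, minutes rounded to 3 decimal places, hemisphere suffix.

14° 39.883′ N, 178° 38.660′ E

Lat: seconds/60 = 0.88333; minutes = 39 + 0.88333 = 39.88333
λ: seconds/60 = 0.66000; minutes = 38 + 0.66000 = 38.66000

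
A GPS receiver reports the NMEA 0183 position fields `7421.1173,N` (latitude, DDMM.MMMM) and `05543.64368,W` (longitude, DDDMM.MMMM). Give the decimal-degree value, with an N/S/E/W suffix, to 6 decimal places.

74.351955° N, 55.727395° W

Lat: degrees = first 2 digits = 74, minutes = 21.1173; 74 + 21.1173/60 = 74.3519550
Longitude: degrees = first 3 digits = 55, minutes = 43.64368; 55 + 43.64368/60 = 55.7273947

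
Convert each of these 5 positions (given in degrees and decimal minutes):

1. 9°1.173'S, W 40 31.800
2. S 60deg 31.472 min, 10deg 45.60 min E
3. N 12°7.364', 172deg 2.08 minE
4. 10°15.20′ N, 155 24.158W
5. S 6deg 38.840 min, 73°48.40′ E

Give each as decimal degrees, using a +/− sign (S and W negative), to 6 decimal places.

Point 1:
  Lat: 9 + 1.173/60 = 9.0195500
  hemisphere S, so the sign is −
  λ: 31.8′ = 0.530000°; total 40.5300000
  W → negative
Point 2:
  Lat: 60 + 31.472/60 = 60.5245333
  S → negative
  Longitude: 45.6′ = 0.760000°; total 10.7600000
  E ⇒ keep positive
Point 3:
  Latitude: 12 + 7.364/60 = 12.1227333
  N → positive
  Lon: 172 + 2.08/60 = 172.0346667
  E → positive
Point 4:
  Lat: 15.2′ = 0.253333°; total 10.2533333
  N → positive
  Longitude: 155 + 24.158/60 = 155.4026333
  W → negative
Point 5:
  Latitude: 38.84′ = 0.647333°; total 6.6473333
  S ⇒ negate
  Longitude: 48.4′ = 0.806667°; total 73.8066667
  E ⇒ keep positive

1. -9.019550, -40.530000
2. -60.524533, 10.760000
3. 12.122733, 172.034667
4. 10.253333, -155.402633
5. -6.647333, 73.806667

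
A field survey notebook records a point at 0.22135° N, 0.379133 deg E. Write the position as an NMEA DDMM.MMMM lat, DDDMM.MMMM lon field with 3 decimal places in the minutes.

0013.281,N / 00022.748,E

Latitude: minutes = (0.221350 − 0) × 60 = 13.28100
Longitude: 0° + 0.379133 × 60 = 0° 22.74798′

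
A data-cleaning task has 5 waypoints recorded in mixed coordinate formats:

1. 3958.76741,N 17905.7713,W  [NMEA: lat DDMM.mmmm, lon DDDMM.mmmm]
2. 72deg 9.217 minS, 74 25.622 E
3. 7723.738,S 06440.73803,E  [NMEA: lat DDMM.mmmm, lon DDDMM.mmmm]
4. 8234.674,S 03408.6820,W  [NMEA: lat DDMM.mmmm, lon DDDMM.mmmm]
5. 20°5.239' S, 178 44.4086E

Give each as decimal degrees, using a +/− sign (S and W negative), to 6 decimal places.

Point 1:
  Latitude: degrees = first 2 digits = 39, minutes = 58.76741; 39 + 58.76741/60 = 39.9794568
  N ⇒ keep positive
  Lon: degrees = first 3 digits = 179, minutes = 5.7713; 179 + 5.7713/60 = 179.0961883
  W → negative
Point 2:
  Latitude: 72 + 9.217/60 = 72.1536167
  S ⇒ negate
  λ: 74 + 25.622/60 = 74.4270333
  E ⇒ keep positive
Point 3:
  φ: split at 2 digits → 77° and 23.738′; 77 + 23.738/60 = 77.3956333
  S → negative
  Longitude: split at 3 digits → 064° and 40.73803′; 64 + 40.73803/60 = 64.6789672
  E → positive
Point 4:
  φ: degrees = first 2 digits = 82, minutes = 34.674; 82 + 34.674/60 = 82.5779000
  S ⇒ negate
  Longitude: split at 3 digits → 034° and 8.682′; 34 + 8.682/60 = 34.1447000
  W ⇒ negate
Point 5:
  Lat: 5.239′ = 0.087317°; total 20.0873167
  S ⇒ negate
  Longitude: 44.4086′ = 0.740143°; total 178.7401433
  E ⇒ keep positive

1. 39.979457, -179.096188
2. -72.153617, 74.427033
3. -77.395633, 64.678967
4. -82.577900, -34.144700
5. -20.087317, 178.740143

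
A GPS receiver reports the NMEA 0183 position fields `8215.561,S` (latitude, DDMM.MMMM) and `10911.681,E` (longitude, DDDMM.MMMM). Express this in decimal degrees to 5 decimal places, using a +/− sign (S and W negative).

Lat: split at 2 digits → 82° and 15.561′; 82 + 15.561/60 = 82.259350
S ⇒ negate
Longitude: degrees = first 3 digits = 109, minutes = 11.681; 109 + 11.681/60 = 109.194683
E → positive

-82.25935, 109.19468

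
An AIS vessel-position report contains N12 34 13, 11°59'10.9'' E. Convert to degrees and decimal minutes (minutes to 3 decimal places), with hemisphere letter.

Lat: seconds/60 = 0.21667; minutes = 34 + 0.21667 = 34.21667
Lon: seconds/60 = 0.18167; minutes = 59 + 0.18167 = 59.18167

12° 34.217′ N, 11° 59.182′ E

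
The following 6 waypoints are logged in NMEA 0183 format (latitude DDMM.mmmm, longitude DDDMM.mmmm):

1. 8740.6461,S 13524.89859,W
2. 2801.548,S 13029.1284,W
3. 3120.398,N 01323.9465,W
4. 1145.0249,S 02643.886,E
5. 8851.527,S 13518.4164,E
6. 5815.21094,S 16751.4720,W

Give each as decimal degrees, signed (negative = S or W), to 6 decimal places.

1. -87.677435, -135.414977
2. -28.025800, -130.485473
3. 31.339967, -13.399108
4. -11.750415, 26.731433
5. -88.858783, 135.306940
6. -58.253516, -167.857867

Point 1:
  Lat: split at 2 digits → 87° and 40.6461′; 87 + 40.6461/60 = 87.6774350
  S ⇒ negate
  Lon: degrees = first 3 digits = 135, minutes = 24.89859; 135 + 24.89859/60 = 135.4149765
  hemisphere W, so the sign is −
Point 2:
  φ: split at 2 digits → 28° and 1.548′; 28 + 1.548/60 = 28.0258000
  S ⇒ negate
  Longitude: degrees = first 3 digits = 130, minutes = 29.1284; 130 + 29.1284/60 = 130.4854733
  W → negative
Point 3:
  φ: split at 2 digits → 31° and 20.398′; 31 + 20.398/60 = 31.3399667
  N → positive
  Lon: split at 3 digits → 013° and 23.9465′; 13 + 23.9465/60 = 13.3991083
  hemisphere W, so the sign is −
Point 4:
  Lat: split at 2 digits → 11° and 45.0249′; 11 + 45.0249/60 = 11.7504150
  hemisphere S, so the sign is −
  Lon: split at 3 digits → 026° and 43.886′; 26 + 43.886/60 = 26.7314333
  E ⇒ keep positive
Point 5:
  Lat: degrees = first 2 digits = 88, minutes = 51.527; 88 + 51.527/60 = 88.8587833
  hemisphere S, so the sign is −
  Lon: split at 3 digits → 135° and 18.4164′; 135 + 18.4164/60 = 135.3069400
  E ⇒ keep positive
Point 6:
  Latitude: degrees = first 2 digits = 58, minutes = 15.21094; 58 + 15.21094/60 = 58.2535157
  S → negative
  λ: split at 3 digits → 167° and 51.472′; 167 + 51.472/60 = 167.8578667
  W → negative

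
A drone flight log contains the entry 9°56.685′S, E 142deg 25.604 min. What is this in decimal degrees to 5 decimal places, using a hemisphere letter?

Latitude: 56.685′ = 0.944750°; total 9.944750
Longitude: 142 + 25.604/60 = 142.426733

9.94475° S, 142.42673° E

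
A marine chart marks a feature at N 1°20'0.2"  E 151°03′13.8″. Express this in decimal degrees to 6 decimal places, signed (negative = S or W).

1.333389, 151.053833

φ: 1° + 20/60 + 0.2/3600 = 1 + 0.333333 + 0.000056 = 1.3333889
N ⇒ keep positive
λ: 151° + 3/60 + 13.8/3600 = 151 + 0.050000 + 0.003833 = 151.0538333
E → positive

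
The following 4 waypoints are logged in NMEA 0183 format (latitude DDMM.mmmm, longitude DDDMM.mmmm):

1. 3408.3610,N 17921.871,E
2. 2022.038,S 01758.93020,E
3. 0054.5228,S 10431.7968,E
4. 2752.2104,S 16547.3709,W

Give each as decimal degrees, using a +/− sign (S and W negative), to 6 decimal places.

Point 1:
  Latitude: split at 2 digits → 34° and 8.361′; 34 + 8.361/60 = 34.1393500
  N → positive
  Lon: degrees = first 3 digits = 179, minutes = 21.871; 179 + 21.871/60 = 179.3645167
  E ⇒ keep positive
Point 2:
  Lat: split at 2 digits → 20° and 22.038′; 20 + 22.038/60 = 20.3673000
  S ⇒ negate
  Lon: split at 3 digits → 017° and 58.9302′; 17 + 58.9302/60 = 17.9821700
  E ⇒ keep positive
Point 3:
  Latitude: split at 2 digits → 00° and 54.5228′; 0 + 54.5228/60 = 0.9087133
  S → negative
  Lon: degrees = first 3 digits = 104, minutes = 31.7968; 104 + 31.7968/60 = 104.5299467
  E → positive
Point 4:
  Lat: degrees = first 2 digits = 27, minutes = 52.2104; 27 + 52.2104/60 = 27.8701733
  hemisphere S, so the sign is −
  λ: split at 3 digits → 165° and 47.3709′; 165 + 47.3709/60 = 165.7895150
  W ⇒ negate

1. 34.139350, 179.364517
2. -20.367300, 17.982170
3. -0.908713, 104.529947
4. -27.870173, -165.789515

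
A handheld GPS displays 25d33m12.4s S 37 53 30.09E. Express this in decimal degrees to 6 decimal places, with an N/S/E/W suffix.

φ: 33′ + 12.4″ = 33.20667′; 25 + 33.20667/60 = 25.5534444
Longitude: 53′ + 30.09″ = 53.50150′; 37 + 53.50150/60 = 37.8916917

25.553444° S, 37.891692° E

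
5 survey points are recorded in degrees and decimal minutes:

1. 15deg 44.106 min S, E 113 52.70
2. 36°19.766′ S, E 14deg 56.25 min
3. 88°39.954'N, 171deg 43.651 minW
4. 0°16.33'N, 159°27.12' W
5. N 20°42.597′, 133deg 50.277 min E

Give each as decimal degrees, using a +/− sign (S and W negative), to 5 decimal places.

1. -15.73510, 113.87833
2. -36.32943, 14.93750
3. 88.66590, -171.72752
4. 0.27217, -159.45200
5. 20.70995, 133.83795

Point 1:
  Lat: 44.106′ = 0.735100°; total 15.735100
  hemisphere S, so the sign is −
  λ: 52.7′ = 0.878333°; total 113.878333
  E ⇒ keep positive
Point 2:
  φ: 36 + 19.766/60 = 36.329433
  hemisphere S, so the sign is −
  Lon: 14 + 56.25/60 = 14.937500
  E ⇒ keep positive
Point 3:
  Lat: 39.954′ = 0.665900°; total 88.665900
  N → positive
  λ: 43.651′ = 0.727517°; total 171.727517
  W → negative
Point 4:
  Lat: 16.33′ = 0.272167°; total 0.272167
  N → positive
  Lon: 159 + 27.12/60 = 159.452000
  hemisphere W, so the sign is −
Point 5:
  φ: 20 + 42.597/60 = 20.709950
  N ⇒ keep positive
  λ: 133 + 50.277/60 = 133.837950
  E ⇒ keep positive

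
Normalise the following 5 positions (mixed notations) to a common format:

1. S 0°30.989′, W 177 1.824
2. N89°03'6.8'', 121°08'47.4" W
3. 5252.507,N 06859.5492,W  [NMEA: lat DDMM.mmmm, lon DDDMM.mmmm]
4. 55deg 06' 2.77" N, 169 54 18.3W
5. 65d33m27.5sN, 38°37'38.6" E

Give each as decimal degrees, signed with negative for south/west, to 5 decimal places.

1. -0.51648, -177.03040
2. 89.05189, -121.14650
3. 52.87512, -68.99249
4. 55.10077, -169.90508
5. 65.55764, 38.62739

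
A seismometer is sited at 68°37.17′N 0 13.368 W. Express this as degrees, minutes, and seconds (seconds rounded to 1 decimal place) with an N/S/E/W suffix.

φ: 37.17000′ → 37′ and 0.17000 × 60 = 10.200″
Lon: fractional minutes 0.36800 × 60 = 22.080″

68°37′10.2″ N, 0°13′22.1″ W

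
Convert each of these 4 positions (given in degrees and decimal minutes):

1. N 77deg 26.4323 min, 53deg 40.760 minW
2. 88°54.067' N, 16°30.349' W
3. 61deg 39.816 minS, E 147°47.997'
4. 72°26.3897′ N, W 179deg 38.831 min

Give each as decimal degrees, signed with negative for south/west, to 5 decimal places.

Point 1:
  Latitude: 77 + 26.4323/60 = 77.440538
  N ⇒ keep positive
  Longitude: 40.76′ = 0.679333°; total 53.679333
  hemisphere W, so the sign is −
Point 2:
  φ: 88 + 54.067/60 = 88.901117
  N → positive
  Longitude: 16 + 30.349/60 = 16.505817
  hemisphere W, so the sign is −
Point 3:
  Lat: 39.816′ = 0.663600°; total 61.663600
  S ⇒ negate
  Longitude: 147 + 47.997/60 = 147.799950
  E ⇒ keep positive
Point 4:
  Latitude: 72 + 26.3897/60 = 72.439828
  N ⇒ keep positive
  Lon: 179 + 38.831/60 = 179.647183
  W ⇒ negate

1. 77.44054, -53.67933
2. 88.90112, -16.50582
3. -61.66360, 147.79995
4. 72.43983, -179.64718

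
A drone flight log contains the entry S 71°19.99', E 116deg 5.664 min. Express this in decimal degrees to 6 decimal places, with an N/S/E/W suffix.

Latitude: 19.99′ = 0.333167°; total 71.3331667
Lon: 5.664′ = 0.094400°; total 116.0944000

71.333167° S, 116.094400° E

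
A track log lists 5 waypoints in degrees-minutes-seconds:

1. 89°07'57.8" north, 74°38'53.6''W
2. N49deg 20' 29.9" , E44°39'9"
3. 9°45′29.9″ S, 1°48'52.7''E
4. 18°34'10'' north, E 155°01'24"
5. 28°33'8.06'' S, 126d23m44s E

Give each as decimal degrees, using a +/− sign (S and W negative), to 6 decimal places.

Point 1:
  Lat: 89 + 7/60 + 57.8/3600 = 89.1327222
  N → positive
  λ: 74 + 38/60 + 53.6/3600 = 74.6482222
  hemisphere W, so the sign is −
Point 2:
  φ: 49° + 20/60 + 29.9/3600 = 49 + 0.333333 + 0.008306 = 49.3416389
  N → positive
  Lon: 44° + 39/60 + 9/3600 = 44 + 0.650000 + 0.002500 = 44.6525000
  E → positive
Point 3:
  Latitude: 45′ + 29.9″ = 45.49833′; 9 + 45.49833/60 = 9.7583056
  hemisphere S, so the sign is −
  Lon: 1° + 48/60 + 52.7/3600 = 1 + 0.800000 + 0.014639 = 1.8146389
  E → positive
Point 4:
  Lat: 34′ + 10″ = 34.16667′; 18 + 34.16667/60 = 18.5694444
  N ⇒ keep positive
  Lon: 155° + 1/60 + 24/3600 = 155 + 0.016667 + 0.006667 = 155.0233333
  E → positive
Point 5:
  Lat: 28° + 33/60 + 8.06/3600 = 28 + 0.550000 + 0.002239 = 28.5522389
  S ⇒ negate
  λ: 126° + 23/60 + 44/3600 = 126 + 0.383333 + 0.012222 = 126.3955556
  E → positive

1. 89.132722, -74.648222
2. 49.341639, 44.652500
3. -9.758306, 1.814639
4. 18.569444, 155.023333
5. -28.552239, 126.395556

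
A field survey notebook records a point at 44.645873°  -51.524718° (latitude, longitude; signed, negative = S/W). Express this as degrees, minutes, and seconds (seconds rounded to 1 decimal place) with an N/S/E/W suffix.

44°38′45.1″ N, 51°31′29.0″ W

Lat: 0.645873° → 38.75238′; 0.75238 × 60 = 45.143″
Longitude is negative → W; |value| = 51.524718
Lon: whole degrees 51; 31.48308′ → 31′ and 28.985″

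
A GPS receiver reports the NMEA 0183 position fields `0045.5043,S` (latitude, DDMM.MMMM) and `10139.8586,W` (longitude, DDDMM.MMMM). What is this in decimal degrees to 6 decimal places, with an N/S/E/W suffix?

0.758405° S, 101.664310° W

Lat: split at 2 digits → 00° and 45.5043′; 0 + 45.5043/60 = 0.7584050
Lon: split at 3 digits → 101° and 39.8586′; 101 + 39.8586/60 = 101.6643100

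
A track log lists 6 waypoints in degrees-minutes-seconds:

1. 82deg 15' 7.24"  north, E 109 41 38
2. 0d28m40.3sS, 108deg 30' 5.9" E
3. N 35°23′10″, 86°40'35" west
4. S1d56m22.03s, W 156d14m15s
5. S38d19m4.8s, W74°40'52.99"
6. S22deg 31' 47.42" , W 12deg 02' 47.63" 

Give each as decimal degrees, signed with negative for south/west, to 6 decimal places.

Point 1:
  φ: 82 + 15/60 + 7.24/3600 = 82.2520111
  N ⇒ keep positive
  λ: 109° + 41/60 + 38/3600 = 109 + 0.683333 + 0.010556 = 109.6938889
  E ⇒ keep positive
Point 2:
  φ: 28′ + 40.3″ = 28.67167′; 0 + 28.67167/60 = 0.4778611
  S ⇒ negate
  Lon: 30′ + 5.9″ = 30.09833′; 108 + 30.09833/60 = 108.5016389
  E ⇒ keep positive
Point 3:
  Lat: 35 + 23/60 + 10/3600 = 35.3861111
  N → positive
  Lon: 86 + 40/60 + 35/3600 = 86.6763889
  W → negative
Point 4:
  Lat: 56′ + 22.03″ = 56.36717′; 1 + 56.36717/60 = 1.9394528
  hemisphere S, so the sign is −
  Lon: 14′ + 15″ = 14.25000′; 156 + 14.25000/60 = 156.2375000
  W ⇒ negate
Point 5:
  φ: 38° + 19/60 + 4.8/3600 = 38 + 0.316667 + 0.001333 = 38.3180000
  hemisphere S, so the sign is −
  Lon: 74 + 40/60 + 52.99/3600 = 74.6813861
  W ⇒ negate
Point 6:
  Latitude: 22 + 31/60 + 47.42/3600 = 22.5298389
  S → negative
  λ: 12 + 2/60 + 47.63/3600 = 12.0465639
  hemisphere W, so the sign is −

1. 82.252011, 109.693889
2. -0.477861, 108.501639
3. 35.386111, -86.676389
4. -1.939453, -156.237500
5. -38.318000, -74.681386
6. -22.529839, -12.046564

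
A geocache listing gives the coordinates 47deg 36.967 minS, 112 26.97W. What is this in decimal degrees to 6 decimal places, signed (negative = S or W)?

-47.616117, -112.449500

Lat: 47 + 36.967/60 = 47.6161167
hemisphere S, so the sign is −
Lon: 112 + 26.97/60 = 112.4495000
hemisphere W, so the sign is −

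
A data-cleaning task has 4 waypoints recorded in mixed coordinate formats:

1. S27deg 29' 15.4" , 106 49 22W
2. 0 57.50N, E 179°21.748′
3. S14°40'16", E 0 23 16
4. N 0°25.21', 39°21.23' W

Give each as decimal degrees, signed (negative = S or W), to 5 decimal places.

Point 1:
  Latitude: 27 + 29/60 + 15.4/3600 = 27.487611
  S ⇒ negate
  Longitude: 106° + 49/60 + 22/3600 = 106 + 0.816667 + 0.006111 = 106.822778
  W → negative
Point 2:
  Latitude: 57.5′ = 0.958333°; total 0.958333
  N → positive
  λ: 21.748′ = 0.362467°; total 179.362467
  E ⇒ keep positive
Point 3:
  φ: 40′ + 16″ = 40.26667′; 14 + 40.26667/60 = 14.671111
  S → negative
  λ: 23′ + 16″ = 23.26667′; 0 + 23.26667/60 = 0.387778
  E → positive
Point 4:
  Latitude: 25.21′ = 0.420167°; total 0.420167
  N → positive
  Longitude: 39 + 21.23/60 = 39.353833
  hemisphere W, so the sign is −

1. -27.48761, -106.82278
2. 0.95833, 179.36247
3. -14.67111, 0.38778
4. 0.42017, -39.35383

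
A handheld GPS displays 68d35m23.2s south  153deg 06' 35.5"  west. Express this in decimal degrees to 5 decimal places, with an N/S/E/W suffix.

68.58978° S, 153.10986° W

φ: 68 + 35/60 + 23.2/3600 = 68.589778
Longitude: 153 + 6/60 + 35.5/3600 = 153.109861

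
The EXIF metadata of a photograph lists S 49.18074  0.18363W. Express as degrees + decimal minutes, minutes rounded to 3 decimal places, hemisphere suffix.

Lat: minutes = (49.180740 − 49) × 60 = 10.84440
Longitude: 0° + 0.183630 × 60 = 0° 11.01780′

49° 10.844′ S, 0° 11.018′ W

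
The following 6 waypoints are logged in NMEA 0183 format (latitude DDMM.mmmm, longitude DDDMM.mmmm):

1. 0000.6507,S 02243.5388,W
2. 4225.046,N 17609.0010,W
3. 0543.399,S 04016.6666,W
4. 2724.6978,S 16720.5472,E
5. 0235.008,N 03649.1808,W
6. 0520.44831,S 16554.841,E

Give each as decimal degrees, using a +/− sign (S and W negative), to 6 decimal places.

Point 1:
  Lat: degrees = first 2 digits = 0, minutes = 0.6507; 0 + 0.6507/60 = 0.0108450
  S → negative
  Lon: degrees = first 3 digits = 22, minutes = 43.5388; 22 + 43.5388/60 = 22.7256467
  hemisphere W, so the sign is −
Point 2:
  Lat: degrees = first 2 digits = 42, minutes = 25.046; 42 + 25.046/60 = 42.4174333
  N → positive
  Longitude: split at 3 digits → 176° and 9.001′; 176 + 9.001/60 = 176.1500167
  hemisphere W, so the sign is −
Point 3:
  φ: split at 2 digits → 05° and 43.399′; 5 + 43.399/60 = 5.7233167
  S → negative
  Longitude: degrees = first 3 digits = 40, minutes = 16.6666; 40 + 16.6666/60 = 40.2777767
  hemisphere W, so the sign is −
Point 4:
  φ: split at 2 digits → 27° and 24.6978′; 27 + 24.6978/60 = 27.4116300
  S → negative
  Lon: split at 3 digits → 167° and 20.5472′; 167 + 20.5472/60 = 167.3424533
  E ⇒ keep positive
Point 5:
  φ: degrees = first 2 digits = 2, minutes = 35.008; 2 + 35.008/60 = 2.5834667
  N → positive
  Longitude: degrees = first 3 digits = 36, minutes = 49.1808; 36 + 49.1808/60 = 36.8196800
  hemisphere W, so the sign is −
Point 6:
  Lat: degrees = first 2 digits = 5, minutes = 20.44831; 5 + 20.44831/60 = 5.3408052
  S ⇒ negate
  λ: split at 3 digits → 165° and 54.841′; 165 + 54.841/60 = 165.9140167
  E ⇒ keep positive

1. -0.010845, -22.725647
2. 42.417433, -176.150017
3. -5.723317, -40.277777
4. -27.411630, 167.342453
5. 2.583467, -36.819680
6. -5.340805, 165.914017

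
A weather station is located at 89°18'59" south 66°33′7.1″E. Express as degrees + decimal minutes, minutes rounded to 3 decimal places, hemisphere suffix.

89° 18.983′ S, 66° 33.118′ E

Lat: 18 + 59/60 = 18.98333′
Longitude: seconds/60 = 0.11833; minutes = 33 + 0.11833 = 33.11833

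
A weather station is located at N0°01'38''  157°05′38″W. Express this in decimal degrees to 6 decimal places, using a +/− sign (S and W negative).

Lat: 1′ + 38″ = 1.63333′; 0 + 1.63333/60 = 0.0272222
N ⇒ keep positive
λ: 157° + 5/60 + 38/3600 = 157 + 0.083333 + 0.010556 = 157.0938889
W ⇒ negate

0.027222, -157.093889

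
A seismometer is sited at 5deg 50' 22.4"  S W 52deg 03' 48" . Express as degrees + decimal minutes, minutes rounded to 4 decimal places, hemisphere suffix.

5° 50.3733′ S, 52° 3.8000′ W

φ: 50 + 22.4/60 = 50.373333′
λ: 3 + 48/60 = 3.800000′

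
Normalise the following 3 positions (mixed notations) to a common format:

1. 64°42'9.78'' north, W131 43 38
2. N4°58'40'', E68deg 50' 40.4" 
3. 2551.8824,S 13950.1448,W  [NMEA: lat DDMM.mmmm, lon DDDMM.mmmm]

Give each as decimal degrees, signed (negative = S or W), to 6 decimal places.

Point 1:
  φ: 42′ + 9.78″ = 42.16300′; 64 + 42.16300/60 = 64.7027167
  N → positive
  λ: 43′ + 38″ = 43.63333′; 131 + 43.63333/60 = 131.7272222
  W ⇒ negate
Point 2:
  Lat: 58′ + 40″ = 58.66667′; 4 + 58.66667/60 = 4.9777778
  N ⇒ keep positive
  λ: 68° + 50/60 + 40.4/3600 = 68 + 0.833333 + 0.011222 = 68.8445556
  E → positive
Point 3:
  Lat: split at 2 digits → 25° and 51.8824′; 25 + 51.8824/60 = 25.8647067
  hemisphere S, so the sign is −
  Lon: split at 3 digits → 139° and 50.1448′; 139 + 50.1448/60 = 139.8357467
  W ⇒ negate

1. 64.702717, -131.727222
2. 4.977778, 68.844556
3. -25.864707, -139.835747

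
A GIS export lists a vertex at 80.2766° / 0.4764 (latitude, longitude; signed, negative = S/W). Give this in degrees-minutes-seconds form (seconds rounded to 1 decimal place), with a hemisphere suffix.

Lat: whole degrees 80; 16.59600′ → 16′ and 35.760″
λ: 0.476400° → 28.58400′; 0.58400 × 60 = 35.040″

80°16′35.8″ N, 0°28′35.0″ E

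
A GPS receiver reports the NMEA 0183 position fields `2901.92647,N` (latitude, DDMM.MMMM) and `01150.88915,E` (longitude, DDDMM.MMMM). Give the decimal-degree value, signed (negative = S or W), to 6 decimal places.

Lat: split at 2 digits → 29° and 1.92647′; 29 + 1.92647/60 = 29.0321078
N ⇒ keep positive
Longitude: degrees = first 3 digits = 11, minutes = 50.88915; 11 + 50.88915/60 = 11.8481525
E → positive

29.032108, 11.848153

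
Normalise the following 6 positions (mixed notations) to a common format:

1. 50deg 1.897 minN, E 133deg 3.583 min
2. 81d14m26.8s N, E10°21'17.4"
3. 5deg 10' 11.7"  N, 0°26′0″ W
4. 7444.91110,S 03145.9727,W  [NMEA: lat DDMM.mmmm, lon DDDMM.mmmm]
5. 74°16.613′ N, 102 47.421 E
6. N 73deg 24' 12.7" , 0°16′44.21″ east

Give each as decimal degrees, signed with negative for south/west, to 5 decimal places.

1. 50.03162, 133.05972
2. 81.24078, 10.35483
3. 5.16992, -0.43333
4. -74.74852, -31.76621
5. 74.27688, 102.79035
6. 73.40353, 0.27895

Point 1:
  Lat: 50 + 1.897/60 = 50.031617
  N → positive
  Longitude: 133 + 3.583/60 = 133.059717
  E → positive
Point 2:
  Lat: 81 + 14/60 + 26.8/3600 = 81.240778
  N → positive
  λ: 21′ + 17.4″ = 21.29000′; 10 + 21.29000/60 = 10.354833
  E ⇒ keep positive
Point 3:
  Latitude: 10′ + 11.7″ = 10.19500′; 5 + 10.19500/60 = 5.169917
  N → positive
  Longitude: 0° + 26/60 + 0/3600 = 0 + 0.433333 + 0.000000 = 0.433333
  W → negative
Point 4:
  Lat: split at 2 digits → 74° and 44.9111′; 74 + 44.9111/60 = 74.748518
  S ⇒ negate
  Longitude: degrees = first 3 digits = 31, minutes = 45.9727; 31 + 45.9727/60 = 31.766212
  hemisphere W, so the sign is −
Point 5:
  Latitude: 16.613′ = 0.276883°; total 74.276883
  N → positive
  λ: 47.421′ = 0.790350°; total 102.790350
  E → positive
Point 6:
  φ: 73° + 24/60 + 12.7/3600 = 73 + 0.400000 + 0.003528 = 73.403528
  N → positive
  Longitude: 0 + 16/60 + 44.21/3600 = 0.278947
  E ⇒ keep positive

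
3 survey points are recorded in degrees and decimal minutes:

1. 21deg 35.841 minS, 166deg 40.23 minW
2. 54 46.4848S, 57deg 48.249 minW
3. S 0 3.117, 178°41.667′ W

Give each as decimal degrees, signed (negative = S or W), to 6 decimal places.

1. -21.597350, -166.670500
2. -54.774747, -57.804150
3. -0.051950, -178.694450

Point 1:
  Latitude: 21 + 35.841/60 = 21.5973500
  hemisphere S, so the sign is −
  λ: 166 + 40.23/60 = 166.6705000
  W ⇒ negate
Point 2:
  Lat: 54 + 46.4848/60 = 54.7747467
  S → negative
  Longitude: 48.249′ = 0.804150°; total 57.8041500
  W → negative
Point 3:
  Lat: 3.117′ = 0.051950°; total 0.0519500
  S ⇒ negate
  λ: 41.667′ = 0.694450°; total 178.6944500
  W ⇒ negate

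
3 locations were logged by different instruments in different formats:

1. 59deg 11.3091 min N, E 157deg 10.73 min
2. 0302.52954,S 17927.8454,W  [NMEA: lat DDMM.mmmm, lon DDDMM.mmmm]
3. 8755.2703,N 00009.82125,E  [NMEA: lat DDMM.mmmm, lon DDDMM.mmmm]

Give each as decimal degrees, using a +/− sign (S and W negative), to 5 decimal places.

Point 1:
  Latitude: 11.3091′ = 0.188485°; total 59.188485
  N ⇒ keep positive
  λ: 10.73′ = 0.178833°; total 157.178833
  E → positive
Point 2:
  φ: split at 2 digits → 03° and 2.52954′; 3 + 2.52954/60 = 3.042159
  S ⇒ negate
  Longitude: split at 3 digits → 179° and 27.8454′; 179 + 27.8454/60 = 179.464090
  hemisphere W, so the sign is −
Point 3:
  Latitude: degrees = first 2 digits = 87, minutes = 55.2703; 87 + 55.2703/60 = 87.921172
  N → positive
  Lon: degrees = first 3 digits = 0, minutes = 9.82125; 0 + 9.82125/60 = 0.163688
  E ⇒ keep positive

1. 59.18849, 157.17883
2. -3.04216, -179.46409
3. 87.92117, 0.16369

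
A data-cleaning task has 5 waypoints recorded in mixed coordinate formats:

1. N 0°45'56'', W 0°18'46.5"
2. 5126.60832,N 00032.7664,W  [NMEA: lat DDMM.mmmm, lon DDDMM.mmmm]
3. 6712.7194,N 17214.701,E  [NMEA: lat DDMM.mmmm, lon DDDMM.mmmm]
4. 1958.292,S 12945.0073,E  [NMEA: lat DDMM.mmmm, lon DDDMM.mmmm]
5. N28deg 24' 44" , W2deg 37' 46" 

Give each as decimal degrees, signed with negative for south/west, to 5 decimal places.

Point 1:
  Lat: 0° + 45/60 + 56/3600 = 0 + 0.750000 + 0.015556 = 0.765556
  N → positive
  Lon: 0 + 18/60 + 46.5/3600 = 0.312917
  W → negative
Point 2:
  Lat: degrees = first 2 digits = 51, minutes = 26.60832; 51 + 26.60832/60 = 51.443472
  N → positive
  λ: degrees = first 3 digits = 0, minutes = 32.7664; 0 + 32.7664/60 = 0.546107
  W → negative
Point 3:
  φ: split at 2 digits → 67° and 12.7194′; 67 + 12.7194/60 = 67.211990
  N ⇒ keep positive
  Lon: degrees = first 3 digits = 172, minutes = 14.701; 172 + 14.701/60 = 172.245017
  E ⇒ keep positive
Point 4:
  Lat: degrees = first 2 digits = 19, minutes = 58.292; 19 + 58.292/60 = 19.971533
  S ⇒ negate
  λ: split at 3 digits → 129° and 45.0073′; 129 + 45.0073/60 = 129.750122
  E → positive
Point 5:
  φ: 28 + 24/60 + 44/3600 = 28.412222
  N ⇒ keep positive
  Lon: 2 + 37/60 + 46/3600 = 2.629444
  W → negative

1. 0.76556, -0.31292
2. 51.44347, -0.54611
3. 67.21199, 172.24502
4. -19.97153, 129.75012
5. 28.41222, -2.62944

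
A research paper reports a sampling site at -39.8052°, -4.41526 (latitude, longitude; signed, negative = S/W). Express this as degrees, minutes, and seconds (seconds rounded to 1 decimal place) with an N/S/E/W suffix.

Latitude is negative → S; |value| = 39.805200
φ: whole degrees 39; 48.31200′ → 48′ and 18.720″
Longitude is negative → W; |value| = 4.415260
Longitude: 0.415260 × 60 = 24.91560′ → 24′, remainder × 60 = 54.936″

39°48′18.7″ S, 4°24′54.9″ W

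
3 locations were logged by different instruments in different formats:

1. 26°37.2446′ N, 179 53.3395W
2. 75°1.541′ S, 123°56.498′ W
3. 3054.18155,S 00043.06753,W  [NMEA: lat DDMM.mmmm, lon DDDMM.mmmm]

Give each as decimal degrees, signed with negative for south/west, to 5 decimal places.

1. 26.62074, -179.88899
2. -75.02568, -123.94163
3. -30.90303, -0.71779

Point 1:
  φ: 37.2446′ = 0.620743°; total 26.620743
  N ⇒ keep positive
  λ: 179 + 53.3395/60 = 179.888992
  W ⇒ negate
Point 2:
  Lat: 75 + 1.541/60 = 75.025683
  S → negative
  Lon: 56.498′ = 0.941633°; total 123.941633
  W → negative
Point 3:
  Latitude: split at 2 digits → 30° and 54.18155′; 30 + 54.18155/60 = 30.903026
  S ⇒ negate
  Longitude: degrees = first 3 digits = 0, minutes = 43.06753; 0 + 43.06753/60 = 0.717792
  hemisphere W, so the sign is −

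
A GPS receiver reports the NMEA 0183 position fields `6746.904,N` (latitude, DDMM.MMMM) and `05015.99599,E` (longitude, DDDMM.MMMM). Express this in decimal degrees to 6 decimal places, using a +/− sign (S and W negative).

Lat: degrees = first 2 digits = 67, minutes = 46.904; 67 + 46.904/60 = 67.7817333
N → positive
λ: degrees = first 3 digits = 50, minutes = 15.99599; 50 + 15.99599/60 = 50.2665998
E ⇒ keep positive

67.781733, 50.266600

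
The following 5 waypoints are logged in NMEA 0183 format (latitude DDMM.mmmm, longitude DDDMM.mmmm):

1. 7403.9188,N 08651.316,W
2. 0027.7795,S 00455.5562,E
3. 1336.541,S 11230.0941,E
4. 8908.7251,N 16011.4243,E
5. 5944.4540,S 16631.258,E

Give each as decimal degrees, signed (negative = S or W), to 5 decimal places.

1. 74.06531, -86.85527
2. -0.46299, 4.92594
3. -13.60902, 112.50157
4. 89.14542, 160.19041
5. -59.74090, 166.52097

Point 1:
  Latitude: split at 2 digits → 74° and 3.9188′; 74 + 3.9188/60 = 74.065313
  N ⇒ keep positive
  λ: split at 3 digits → 086° and 51.316′; 86 + 51.316/60 = 86.855267
  W ⇒ negate
Point 2:
  Lat: split at 2 digits → 00° and 27.7795′; 0 + 27.7795/60 = 0.462992
  hemisphere S, so the sign is −
  Longitude: split at 3 digits → 004° and 55.5562′; 4 + 55.5562/60 = 4.925937
  E ⇒ keep positive
Point 3:
  Latitude: degrees = first 2 digits = 13, minutes = 36.541; 13 + 36.541/60 = 13.609017
  hemisphere S, so the sign is −
  Longitude: split at 3 digits → 112° and 30.0941′; 112 + 30.0941/60 = 112.501568
  E → positive
Point 4:
  Lat: degrees = first 2 digits = 89, minutes = 8.7251; 89 + 8.7251/60 = 89.145418
  N ⇒ keep positive
  λ: split at 3 digits → 160° and 11.4243′; 160 + 11.4243/60 = 160.190405
  E ⇒ keep positive
Point 5:
  Lat: split at 2 digits → 59° and 44.454′; 59 + 44.454/60 = 59.740900
  S ⇒ negate
  Longitude: split at 3 digits → 166° and 31.258′; 166 + 31.258/60 = 166.520967
  E → positive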